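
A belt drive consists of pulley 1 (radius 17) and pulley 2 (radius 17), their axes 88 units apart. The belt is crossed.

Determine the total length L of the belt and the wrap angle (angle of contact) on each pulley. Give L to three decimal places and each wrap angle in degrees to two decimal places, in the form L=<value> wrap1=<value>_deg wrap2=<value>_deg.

crossed belt: β = asin((r1+r2)/C) = asin(34/88) = 22.7284°
wrap1 = wrap2 = π + 2β = 225.4568°
tangent length = C·cosβ = 81.1665
L = (r1+r2)·wrap + 2·C·cosβ = 34·3.9350 + 2·81.1665 = 296.1218

L=296.122 wrap1=225.46_deg wrap2=225.46_deg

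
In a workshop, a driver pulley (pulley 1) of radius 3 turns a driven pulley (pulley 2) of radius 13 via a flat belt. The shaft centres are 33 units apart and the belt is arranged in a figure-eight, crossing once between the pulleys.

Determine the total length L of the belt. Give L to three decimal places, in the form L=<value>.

crossed belt: β = asin((r1+r2)/C) = asin(16/33) = 29.0025°
wrap1 = wrap2 = π + 2β = 238.0051°
tangent length = C·cosβ = 28.8617
L = (r1+r2)·wrap + 2·C·cosβ = 16·4.1540 + 2·28.8617 = 124.1870

L=124.187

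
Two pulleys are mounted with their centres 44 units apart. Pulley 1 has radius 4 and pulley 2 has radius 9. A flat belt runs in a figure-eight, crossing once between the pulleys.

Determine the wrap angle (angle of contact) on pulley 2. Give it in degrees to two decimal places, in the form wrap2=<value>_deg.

wrap2=214.37_deg

crossed belt: β = asin((r1+r2)/C) = asin(13/44) = 17.1848°
wrap1 = wrap2 = π + 2β = 214.3696°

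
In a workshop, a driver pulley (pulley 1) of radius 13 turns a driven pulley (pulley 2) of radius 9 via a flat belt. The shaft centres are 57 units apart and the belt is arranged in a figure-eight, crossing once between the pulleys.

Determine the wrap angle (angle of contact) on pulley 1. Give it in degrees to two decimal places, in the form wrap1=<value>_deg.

crossed belt: β = asin((r1+r2)/C) = asin(22/57) = 22.7037°
wrap1 = wrap2 = π + 2β = 225.4073°

wrap1=225.41_deg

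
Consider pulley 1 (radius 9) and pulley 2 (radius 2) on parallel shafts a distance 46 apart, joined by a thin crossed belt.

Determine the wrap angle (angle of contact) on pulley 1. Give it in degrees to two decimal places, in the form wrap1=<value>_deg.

crossed belt: β = asin((r1+r2)/C) = asin(11/46) = 13.8352°
wrap1 = wrap2 = π + 2β = 207.6704°

wrap1=207.67_deg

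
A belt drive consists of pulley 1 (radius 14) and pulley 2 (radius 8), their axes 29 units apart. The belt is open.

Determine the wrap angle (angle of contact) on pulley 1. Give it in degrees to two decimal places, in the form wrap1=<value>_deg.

wrap1=203.88_deg

open belt: β = asin((r2−r1)/C) = asin(-6/29) = -11.9405°
wrap1 = π − 2β = 203.8811°
wrap2 = π + 2β = 156.1189°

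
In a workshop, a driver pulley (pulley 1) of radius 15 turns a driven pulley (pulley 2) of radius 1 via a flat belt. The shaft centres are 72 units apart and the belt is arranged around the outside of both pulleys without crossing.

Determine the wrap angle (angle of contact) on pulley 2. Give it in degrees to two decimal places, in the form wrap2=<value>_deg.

open belt: β = asin((r2−r1)/C) = asin(-14/72) = -11.2123°
wrap1 = π − 2β = 202.4245°
wrap2 = π + 2β = 157.5755°

wrap2=157.58_deg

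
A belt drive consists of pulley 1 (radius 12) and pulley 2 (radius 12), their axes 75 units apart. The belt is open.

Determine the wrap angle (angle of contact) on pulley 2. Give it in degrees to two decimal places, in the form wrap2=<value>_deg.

open belt: β = asin((r2−r1)/C) = asin(0/75) = 0.0000°
wrap1 = π − 2β = 180.0000°
wrap2 = π + 2β = 180.0000°

wrap2=180.00_deg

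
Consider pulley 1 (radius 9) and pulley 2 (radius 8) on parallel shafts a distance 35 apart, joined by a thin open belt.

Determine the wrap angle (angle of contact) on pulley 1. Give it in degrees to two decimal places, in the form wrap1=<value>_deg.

wrap1=183.27_deg

open belt: β = asin((r2−r1)/C) = asin(-1/35) = -1.6372°
wrap1 = π − 2β = 183.2745°
wrap2 = π + 2β = 176.7255°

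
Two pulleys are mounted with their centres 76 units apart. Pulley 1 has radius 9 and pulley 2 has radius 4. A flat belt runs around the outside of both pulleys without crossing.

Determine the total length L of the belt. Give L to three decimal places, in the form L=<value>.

L=193.170

open belt: β = asin((r2−r1)/C) = asin(-5/76) = -3.7722°
wrap1 = π − 2β = 187.5444°
wrap2 = π + 2β = 172.4556°
tangent length = C·cosβ = 75.8353
L = r1·wrap1 + r2·wrap2 + 2·C·cosβ = 9·3.2733 + 4·3.0099 + 2·75.8353 = 193.1698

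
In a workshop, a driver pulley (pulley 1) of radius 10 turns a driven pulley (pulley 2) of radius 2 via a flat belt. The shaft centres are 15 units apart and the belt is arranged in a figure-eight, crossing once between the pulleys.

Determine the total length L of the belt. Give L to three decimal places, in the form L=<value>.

L=77.954

crossed belt: β = asin((r1+r2)/C) = asin(12/15) = 53.1301°
wrap1 = wrap2 = π + 2β = 286.2602°
tangent length = C·cosβ = 9.0000
L = (r1+r2)·wrap + 2·C·cosβ = 12·4.9962 + 2·9.0000 = 77.9542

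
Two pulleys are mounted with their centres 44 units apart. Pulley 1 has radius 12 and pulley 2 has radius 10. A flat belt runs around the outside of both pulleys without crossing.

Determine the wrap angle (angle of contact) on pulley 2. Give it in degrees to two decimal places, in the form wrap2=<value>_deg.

open belt: β = asin((r2−r1)/C) = asin(-2/44) = -2.6053°
wrap1 = π − 2β = 185.2105°
wrap2 = π + 2β = 174.7895°

wrap2=174.79_deg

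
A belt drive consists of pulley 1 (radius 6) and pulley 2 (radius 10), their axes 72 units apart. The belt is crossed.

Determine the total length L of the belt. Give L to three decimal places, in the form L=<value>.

crossed belt: β = asin((r1+r2)/C) = asin(16/72) = 12.8396°
wrap1 = wrap2 = π + 2β = 205.6792°
tangent length = C·cosβ = 70.1997
L = (r1+r2)·wrap + 2·C·cosβ = 16·3.5898 + 2·70.1997 = 197.8359

L=197.836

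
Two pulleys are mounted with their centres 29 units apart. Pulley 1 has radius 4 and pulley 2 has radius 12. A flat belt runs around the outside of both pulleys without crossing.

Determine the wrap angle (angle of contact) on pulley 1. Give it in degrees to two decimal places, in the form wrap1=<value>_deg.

wrap1=147.97_deg

open belt: β = asin((r2−r1)/C) = asin(8/29) = 16.0134°
wrap1 = π − 2β = 147.9732°
wrap2 = π + 2β = 212.0268°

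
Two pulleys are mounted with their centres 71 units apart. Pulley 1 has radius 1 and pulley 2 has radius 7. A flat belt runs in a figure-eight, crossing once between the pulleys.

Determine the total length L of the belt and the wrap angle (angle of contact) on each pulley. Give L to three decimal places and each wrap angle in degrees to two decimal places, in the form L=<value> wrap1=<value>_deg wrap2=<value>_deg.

crossed belt: β = asin((r1+r2)/C) = asin(8/71) = 6.4696°
wrap1 = wrap2 = π + 2β = 192.9392°
tangent length = C·cosβ = 70.5479
L = (r1+r2)·wrap + 2·C·cosβ = 8·3.3674 + 2·70.5479 = 168.0351

L=168.035 wrap1=192.94_deg wrap2=192.94_deg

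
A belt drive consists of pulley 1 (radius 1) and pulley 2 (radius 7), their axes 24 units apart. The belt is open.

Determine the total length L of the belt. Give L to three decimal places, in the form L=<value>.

L=74.641

open belt: β = asin((r2−r1)/C) = asin(6/24) = 14.4775°
wrap1 = π − 2β = 151.0450°
wrap2 = π + 2β = 208.9550°
tangent length = C·cosβ = 23.2379
L = r1·wrap1 + r2·wrap2 + 2·C·cosβ = 1·2.6362 + 7·3.6470 + 2·23.2379 = 74.6407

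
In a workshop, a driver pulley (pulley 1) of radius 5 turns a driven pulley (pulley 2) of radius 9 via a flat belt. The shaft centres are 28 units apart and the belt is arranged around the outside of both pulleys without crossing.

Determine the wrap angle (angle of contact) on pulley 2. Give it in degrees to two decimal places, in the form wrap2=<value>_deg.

wrap2=196.43_deg

open belt: β = asin((r2−r1)/C) = asin(4/28) = 8.2132°
wrap1 = π − 2β = 163.5736°
wrap2 = π + 2β = 196.4264°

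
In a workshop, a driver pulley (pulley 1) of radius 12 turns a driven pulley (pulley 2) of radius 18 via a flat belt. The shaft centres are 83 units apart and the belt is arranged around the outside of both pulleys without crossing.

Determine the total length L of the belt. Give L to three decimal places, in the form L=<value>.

open belt: β = asin((r2−r1)/C) = asin(6/83) = 4.1455°
wrap1 = π − 2β = 171.7090°
wrap2 = π + 2β = 188.2910°
tangent length = C·cosβ = 82.7828
L = r1·wrap1 + r2·wrap2 + 2·C·cosβ = 12·2.9969 + 18·3.2863 + 2·82.7828 = 260.6817

L=260.682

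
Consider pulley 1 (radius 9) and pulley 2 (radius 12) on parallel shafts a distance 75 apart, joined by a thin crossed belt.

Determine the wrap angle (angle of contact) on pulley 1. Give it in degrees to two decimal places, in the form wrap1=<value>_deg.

crossed belt: β = asin((r1+r2)/C) = asin(21/75) = 16.2602°
wrap1 = wrap2 = π + 2β = 212.5204°

wrap1=212.52_deg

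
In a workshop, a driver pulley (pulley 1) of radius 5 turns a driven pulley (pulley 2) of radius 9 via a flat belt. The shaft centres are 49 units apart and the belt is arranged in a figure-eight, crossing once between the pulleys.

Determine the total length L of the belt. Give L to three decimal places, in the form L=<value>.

L=146.010

crossed belt: β = asin((r1+r2)/C) = asin(14/49) = 16.6015°
wrap1 = wrap2 = π + 2β = 213.2031°
tangent length = C·cosβ = 46.9574
L = (r1+r2)·wrap + 2·C·cosβ = 14·3.7211 + 2·46.9574 = 146.0102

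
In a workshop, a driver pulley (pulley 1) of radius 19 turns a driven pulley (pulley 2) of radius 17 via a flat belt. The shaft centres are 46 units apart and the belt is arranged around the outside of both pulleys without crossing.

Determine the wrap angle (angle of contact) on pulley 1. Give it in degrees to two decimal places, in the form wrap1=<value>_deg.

wrap1=184.98_deg

open belt: β = asin((r2−r1)/C) = asin(-2/46) = -2.4919°
wrap1 = π − 2β = 184.9838°
wrap2 = π + 2β = 175.0162°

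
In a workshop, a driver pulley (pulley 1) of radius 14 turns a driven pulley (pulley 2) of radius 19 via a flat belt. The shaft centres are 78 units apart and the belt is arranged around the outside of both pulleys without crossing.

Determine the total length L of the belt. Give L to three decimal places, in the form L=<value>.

open belt: β = asin((r2−r1)/C) = asin(5/78) = 3.6753°
wrap1 = π − 2β = 172.6493°
wrap2 = π + 2β = 187.3507°
tangent length = C·cosβ = 77.8396
L = r1·wrap1 + r2·wrap2 + 2·C·cosβ = 14·3.0133 + 19·3.2699 + 2·77.8396 = 259.9932

L=259.993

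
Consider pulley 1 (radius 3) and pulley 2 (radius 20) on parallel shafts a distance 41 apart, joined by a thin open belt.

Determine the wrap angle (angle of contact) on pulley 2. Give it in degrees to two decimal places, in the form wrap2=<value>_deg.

open belt: β = asin((r2−r1)/C) = asin(17/41) = 24.4963°
wrap1 = π − 2β = 131.0074°
wrap2 = π + 2β = 228.9926°

wrap2=228.99_deg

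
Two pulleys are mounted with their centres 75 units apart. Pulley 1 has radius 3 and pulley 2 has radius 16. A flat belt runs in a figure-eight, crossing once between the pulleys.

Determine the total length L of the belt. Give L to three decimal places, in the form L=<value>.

crossed belt: β = asin((r1+r2)/C) = asin(19/75) = 14.6748°
wrap1 = wrap2 = π + 2β = 209.3497°
tangent length = C·cosβ = 72.5534
L = (r1+r2)·wrap + 2·C·cosβ = 19·3.6538 + 2·72.5534 = 214.5298

L=214.530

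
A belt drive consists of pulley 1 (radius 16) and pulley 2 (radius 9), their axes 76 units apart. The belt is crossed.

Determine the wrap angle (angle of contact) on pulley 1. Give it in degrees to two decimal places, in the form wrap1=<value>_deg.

crossed belt: β = asin((r1+r2)/C) = asin(25/76) = 19.2049°
wrap1 = wrap2 = π + 2β = 218.4098°

wrap1=218.41_deg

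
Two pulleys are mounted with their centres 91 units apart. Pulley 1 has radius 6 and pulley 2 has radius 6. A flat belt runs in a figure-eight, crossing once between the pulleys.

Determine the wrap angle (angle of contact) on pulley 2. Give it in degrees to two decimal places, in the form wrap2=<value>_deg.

wrap2=195.16_deg

crossed belt: β = asin((r1+r2)/C) = asin(12/91) = 7.5776°
wrap1 = wrap2 = π + 2β = 195.1551°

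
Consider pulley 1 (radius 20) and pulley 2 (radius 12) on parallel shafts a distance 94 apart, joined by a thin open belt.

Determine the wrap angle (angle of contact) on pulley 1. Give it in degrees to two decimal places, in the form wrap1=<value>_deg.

wrap1=189.76_deg

open belt: β = asin((r2−r1)/C) = asin(-8/94) = -4.8821°
wrap1 = π − 2β = 189.7643°
wrap2 = π + 2β = 170.2357°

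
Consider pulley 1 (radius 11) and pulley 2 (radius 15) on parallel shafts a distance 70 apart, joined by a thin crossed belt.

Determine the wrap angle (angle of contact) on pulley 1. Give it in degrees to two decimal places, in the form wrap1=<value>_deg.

wrap1=223.61_deg

crossed belt: β = asin((r1+r2)/C) = asin(26/70) = 21.8037°
wrap1 = wrap2 = π + 2β = 223.6075°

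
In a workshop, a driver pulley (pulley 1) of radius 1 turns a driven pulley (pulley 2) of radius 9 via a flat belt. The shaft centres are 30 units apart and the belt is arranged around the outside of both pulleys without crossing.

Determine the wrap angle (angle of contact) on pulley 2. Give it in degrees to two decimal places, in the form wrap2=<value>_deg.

open belt: β = asin((r2−r1)/C) = asin(8/30) = 15.4660°
wrap1 = π − 2β = 149.0680°
wrap2 = π + 2β = 210.9320°

wrap2=210.93_deg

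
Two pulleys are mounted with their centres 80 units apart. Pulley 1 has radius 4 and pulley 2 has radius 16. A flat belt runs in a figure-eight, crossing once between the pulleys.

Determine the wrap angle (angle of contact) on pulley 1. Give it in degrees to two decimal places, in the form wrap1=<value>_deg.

wrap1=208.96_deg

crossed belt: β = asin((r1+r2)/C) = asin(20/80) = 14.4775°
wrap1 = wrap2 = π + 2β = 208.9550°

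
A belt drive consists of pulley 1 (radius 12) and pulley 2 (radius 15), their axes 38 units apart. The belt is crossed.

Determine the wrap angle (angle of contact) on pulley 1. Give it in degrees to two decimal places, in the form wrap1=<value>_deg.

crossed belt: β = asin((r1+r2)/C) = asin(27/38) = 45.2778°
wrap1 = wrap2 = π + 2β = 270.5555°

wrap1=270.56_deg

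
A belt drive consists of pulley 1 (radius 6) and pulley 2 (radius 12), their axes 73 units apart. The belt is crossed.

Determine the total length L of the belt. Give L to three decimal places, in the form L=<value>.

L=207.010

crossed belt: β = asin((r1+r2)/C) = asin(18/73) = 14.2750°
wrap1 = wrap2 = π + 2β = 208.5499°
tangent length = C·cosβ = 70.7460
L = (r1+r2)·wrap + 2·C·cosβ = 18·3.6399 + 2·70.7460 = 207.0099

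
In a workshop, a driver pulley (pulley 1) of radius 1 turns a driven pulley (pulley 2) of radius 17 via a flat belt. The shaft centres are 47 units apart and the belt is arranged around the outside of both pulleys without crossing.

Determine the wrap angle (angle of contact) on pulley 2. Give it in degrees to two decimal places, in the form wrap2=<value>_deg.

wrap2=219.81_deg

open belt: β = asin((r2−r1)/C) = asin(16/47) = 19.9028°
wrap1 = π − 2β = 140.1944°
wrap2 = π + 2β = 219.8056°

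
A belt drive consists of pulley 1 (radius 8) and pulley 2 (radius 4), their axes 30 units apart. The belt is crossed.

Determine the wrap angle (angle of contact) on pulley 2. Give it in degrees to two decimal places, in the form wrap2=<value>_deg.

wrap2=227.16_deg

crossed belt: β = asin((r1+r2)/C) = asin(12/30) = 23.5782°
wrap1 = wrap2 = π + 2β = 227.1564°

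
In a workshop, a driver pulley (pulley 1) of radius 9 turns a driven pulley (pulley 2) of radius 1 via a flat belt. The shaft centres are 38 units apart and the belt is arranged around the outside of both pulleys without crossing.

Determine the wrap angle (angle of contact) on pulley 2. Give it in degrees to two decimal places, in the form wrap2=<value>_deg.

wrap2=155.69_deg

open belt: β = asin((r2−r1)/C) = asin(-8/38) = -12.1532°
wrap1 = π − 2β = 204.3064°
wrap2 = π + 2β = 155.6936°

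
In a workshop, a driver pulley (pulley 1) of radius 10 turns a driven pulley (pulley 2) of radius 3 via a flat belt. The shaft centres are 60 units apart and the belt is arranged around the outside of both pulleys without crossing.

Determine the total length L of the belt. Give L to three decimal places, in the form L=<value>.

open belt: β = asin((r2−r1)/C) = asin(-7/60) = -6.6998°
wrap1 = π − 2β = 193.3995°
wrap2 = π + 2β = 166.6005°
tangent length = C·cosβ = 59.5903
L = r1·wrap1 + r2·wrap2 + 2·C·cosβ = 10·3.3755 + 3·2.9077 + 2·59.5903 = 161.6583

L=161.658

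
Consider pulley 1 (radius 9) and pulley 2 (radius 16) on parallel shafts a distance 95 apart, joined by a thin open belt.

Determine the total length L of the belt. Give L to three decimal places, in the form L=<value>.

open belt: β = asin((r2−r1)/C) = asin(7/95) = 4.2256°
wrap1 = π − 2β = 171.5488°
wrap2 = π + 2β = 188.4512°
tangent length = C·cosβ = 94.7418
L = r1·wrap1 + r2·wrap2 + 2·C·cosβ = 9·2.9941 + 16·3.2891 + 2·94.7418 = 269.0558

L=269.056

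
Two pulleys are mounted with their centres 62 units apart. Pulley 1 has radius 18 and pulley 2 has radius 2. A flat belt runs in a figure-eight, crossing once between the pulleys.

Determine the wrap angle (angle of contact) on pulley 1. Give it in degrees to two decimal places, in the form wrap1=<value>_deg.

crossed belt: β = asin((r1+r2)/C) = asin(20/62) = 18.8191°
wrap1 = wrap2 = π + 2β = 217.6381°

wrap1=217.64_deg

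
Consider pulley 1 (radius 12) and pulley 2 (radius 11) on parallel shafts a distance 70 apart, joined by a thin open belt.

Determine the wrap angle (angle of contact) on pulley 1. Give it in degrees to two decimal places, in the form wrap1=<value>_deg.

open belt: β = asin((r2−r1)/C) = asin(-1/70) = -0.8185°
wrap1 = π − 2β = 181.6371°
wrap2 = π + 2β = 178.3629°

wrap1=181.64_deg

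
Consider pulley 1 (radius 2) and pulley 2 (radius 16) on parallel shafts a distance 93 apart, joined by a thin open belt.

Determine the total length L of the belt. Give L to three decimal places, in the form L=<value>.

L=244.660

open belt: β = asin((r2−r1)/C) = asin(14/93) = 8.6581°
wrap1 = π − 2β = 162.6838°
wrap2 = π + 2β = 197.3162°
tangent length = C·cosβ = 91.9402
L = r1·wrap1 + r2·wrap2 + 2·C·cosβ = 2·2.8394 + 16·3.4438 + 2·91.9402 = 244.6602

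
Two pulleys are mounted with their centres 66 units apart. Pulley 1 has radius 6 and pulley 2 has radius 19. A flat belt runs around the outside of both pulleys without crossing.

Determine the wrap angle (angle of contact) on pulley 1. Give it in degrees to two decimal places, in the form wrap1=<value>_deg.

wrap1=157.28_deg

open belt: β = asin((r2−r1)/C) = asin(13/66) = 11.3598°
wrap1 = π − 2β = 157.2804°
wrap2 = π + 2β = 202.7196°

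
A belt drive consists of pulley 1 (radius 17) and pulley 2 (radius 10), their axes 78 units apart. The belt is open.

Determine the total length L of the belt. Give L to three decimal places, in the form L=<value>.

L=241.452

open belt: β = asin((r2−r1)/C) = asin(-7/78) = -5.1489°
wrap1 = π − 2β = 190.2977°
wrap2 = π + 2β = 169.7023°
tangent length = C·cosβ = 77.6853
L = r1·wrap1 + r2·wrap2 + 2·C·cosβ = 17·3.3213 + 10·2.9619 + 2·77.6853 = 241.4516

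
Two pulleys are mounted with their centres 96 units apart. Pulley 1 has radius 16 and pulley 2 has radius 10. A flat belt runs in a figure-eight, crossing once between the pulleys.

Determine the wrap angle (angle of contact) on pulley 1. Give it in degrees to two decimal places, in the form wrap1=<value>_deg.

wrap1=211.43_deg

crossed belt: β = asin((r1+r2)/C) = asin(26/96) = 15.7139°
wrap1 = wrap2 = π + 2β = 211.4277°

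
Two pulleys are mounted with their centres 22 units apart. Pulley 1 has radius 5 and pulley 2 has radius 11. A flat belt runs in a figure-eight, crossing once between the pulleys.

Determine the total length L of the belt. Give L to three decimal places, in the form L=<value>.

L=106.524

crossed belt: β = asin((r1+r2)/C) = asin(16/22) = 46.6582°
wrap1 = wrap2 = π + 2β = 273.3165°
tangent length = C·cosβ = 15.0997
L = (r1+r2)·wrap + 2·C·cosβ = 16·4.7703 + 2·15.0997 = 106.5237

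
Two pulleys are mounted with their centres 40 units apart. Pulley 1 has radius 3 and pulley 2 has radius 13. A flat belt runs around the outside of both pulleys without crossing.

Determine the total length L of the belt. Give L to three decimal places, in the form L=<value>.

L=132.779

open belt: β = asin((r2−r1)/C) = asin(10/40) = 14.4775°
wrap1 = π − 2β = 151.0450°
wrap2 = π + 2β = 208.9550°
tangent length = C·cosβ = 38.7298
L = r1·wrap1 + r2·wrap2 + 2·C·cosβ = 3·2.6362 + 13·3.6470 + 2·38.7298 = 132.7788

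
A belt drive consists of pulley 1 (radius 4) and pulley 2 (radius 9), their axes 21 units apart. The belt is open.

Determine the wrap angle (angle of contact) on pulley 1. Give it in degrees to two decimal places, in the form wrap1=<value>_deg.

open belt: β = asin((r2−r1)/C) = asin(5/21) = 13.7741°
wrap1 = π − 2β = 152.4517°
wrap2 = π + 2β = 207.5483°

wrap1=152.45_deg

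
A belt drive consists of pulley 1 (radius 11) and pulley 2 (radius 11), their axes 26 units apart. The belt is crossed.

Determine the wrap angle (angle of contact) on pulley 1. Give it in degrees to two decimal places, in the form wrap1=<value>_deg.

wrap1=295.59_deg

crossed belt: β = asin((r1+r2)/C) = asin(22/26) = 57.7958°
wrap1 = wrap2 = π + 2β = 295.5915°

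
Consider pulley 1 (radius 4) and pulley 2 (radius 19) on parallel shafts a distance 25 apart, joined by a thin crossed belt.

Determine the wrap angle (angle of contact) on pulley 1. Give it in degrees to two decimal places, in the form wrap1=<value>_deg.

crossed belt: β = asin((r1+r2)/C) = asin(23/25) = 66.9261°
wrap1 = wrap2 = π + 2β = 313.8522°

wrap1=313.85_deg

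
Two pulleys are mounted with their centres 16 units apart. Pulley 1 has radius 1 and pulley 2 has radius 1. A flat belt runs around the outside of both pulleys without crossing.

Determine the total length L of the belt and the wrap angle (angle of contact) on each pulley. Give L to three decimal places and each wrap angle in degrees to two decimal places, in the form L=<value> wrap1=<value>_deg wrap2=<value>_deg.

L=38.283 wrap1=180.00_deg wrap2=180.00_deg

open belt: β = asin((r2−r1)/C) = asin(0/16) = 0.0000°
wrap1 = π − 2β = 180.0000°
wrap2 = π + 2β = 180.0000°
tangent length = C·cosβ = 16.0000
L = r1·wrap1 + r2·wrap2 + 2·C·cosβ = 1·3.1416 + 1·3.1416 + 2·16.0000 = 38.2832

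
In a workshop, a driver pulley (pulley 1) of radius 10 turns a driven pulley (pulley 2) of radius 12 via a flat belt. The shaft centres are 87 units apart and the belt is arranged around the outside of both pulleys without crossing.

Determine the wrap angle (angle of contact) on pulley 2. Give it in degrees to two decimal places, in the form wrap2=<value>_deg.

open belt: β = asin((r2−r1)/C) = asin(2/87) = 1.3173°
wrap1 = π − 2β = 177.3655°
wrap2 = π + 2β = 182.6345°

wrap2=182.63_deg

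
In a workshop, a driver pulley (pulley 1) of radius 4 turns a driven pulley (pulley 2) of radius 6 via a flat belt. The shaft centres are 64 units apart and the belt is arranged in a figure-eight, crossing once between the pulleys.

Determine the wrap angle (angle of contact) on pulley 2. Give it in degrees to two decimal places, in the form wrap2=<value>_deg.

crossed belt: β = asin((r1+r2)/C) = asin(10/64) = 8.9893°
wrap1 = wrap2 = π + 2β = 197.9786°

wrap2=197.98_deg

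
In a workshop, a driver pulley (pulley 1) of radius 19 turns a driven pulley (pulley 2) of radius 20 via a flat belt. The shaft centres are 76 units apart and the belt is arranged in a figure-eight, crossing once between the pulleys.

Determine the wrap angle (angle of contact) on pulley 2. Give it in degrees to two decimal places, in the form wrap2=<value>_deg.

crossed belt: β = asin((r1+r2)/C) = asin(39/76) = 30.8744°
wrap1 = wrap2 = π + 2β = 241.7488°

wrap2=241.75_deg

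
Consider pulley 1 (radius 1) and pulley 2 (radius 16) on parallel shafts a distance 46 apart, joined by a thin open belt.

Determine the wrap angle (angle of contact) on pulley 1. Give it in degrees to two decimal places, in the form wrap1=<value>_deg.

open belt: β = asin((r2−r1)/C) = asin(15/46) = 19.0314°
wrap1 = π − 2β = 141.9371°
wrap2 = π + 2β = 218.0629°

wrap1=141.94_deg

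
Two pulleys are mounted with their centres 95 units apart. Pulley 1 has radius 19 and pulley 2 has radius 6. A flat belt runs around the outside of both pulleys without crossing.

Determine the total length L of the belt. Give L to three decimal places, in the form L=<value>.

open belt: β = asin((r2−r1)/C) = asin(-13/95) = -7.8652°
wrap1 = π − 2β = 195.7303°
wrap2 = π + 2β = 164.2697°
tangent length = C·cosβ = 94.1063
L = r1·wrap1 + r2·wrap2 + 2·C·cosβ = 19·3.4161 + 6·2.8670 + 2·94.1063 = 270.3216

L=270.322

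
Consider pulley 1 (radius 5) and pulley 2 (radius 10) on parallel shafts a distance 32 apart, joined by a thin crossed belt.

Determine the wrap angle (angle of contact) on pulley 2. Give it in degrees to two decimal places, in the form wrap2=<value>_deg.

wrap2=235.91_deg

crossed belt: β = asin((r1+r2)/C) = asin(15/32) = 27.9532°
wrap1 = wrap2 = π + 2β = 235.9064°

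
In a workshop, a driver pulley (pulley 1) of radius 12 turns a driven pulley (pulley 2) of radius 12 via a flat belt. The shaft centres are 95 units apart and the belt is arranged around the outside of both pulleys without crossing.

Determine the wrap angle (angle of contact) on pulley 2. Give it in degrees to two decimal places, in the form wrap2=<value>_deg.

open belt: β = asin((r2−r1)/C) = asin(0/95) = 0.0000°
wrap1 = π − 2β = 180.0000°
wrap2 = π + 2β = 180.0000°

wrap2=180.00_deg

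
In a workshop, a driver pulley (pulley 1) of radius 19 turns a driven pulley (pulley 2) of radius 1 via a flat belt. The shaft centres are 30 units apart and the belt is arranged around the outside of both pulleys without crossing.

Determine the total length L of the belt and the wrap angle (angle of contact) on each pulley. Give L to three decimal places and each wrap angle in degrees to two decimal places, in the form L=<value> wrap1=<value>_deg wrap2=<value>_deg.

open belt: β = asin((r2−r1)/C) = asin(-18/30) = -36.8699°
wrap1 = π − 2β = 253.7398°
wrap2 = π + 2β = 106.2602°
tangent length = C·cosβ = 24.0000
L = r1·wrap1 + r2·wrap2 + 2·C·cosβ = 19·4.4286 + 1·1.8546 + 2·24.0000 = 133.9979

L=133.998 wrap1=253.74_deg wrap2=106.26_deg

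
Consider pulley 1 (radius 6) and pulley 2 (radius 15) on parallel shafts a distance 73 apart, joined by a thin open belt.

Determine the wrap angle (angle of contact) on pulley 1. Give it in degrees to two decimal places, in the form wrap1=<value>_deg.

open belt: β = asin((r2−r1)/C) = asin(9/73) = 7.0819°
wrap1 = π − 2β = 165.8362°
wrap2 = π + 2β = 194.1638°

wrap1=165.84_deg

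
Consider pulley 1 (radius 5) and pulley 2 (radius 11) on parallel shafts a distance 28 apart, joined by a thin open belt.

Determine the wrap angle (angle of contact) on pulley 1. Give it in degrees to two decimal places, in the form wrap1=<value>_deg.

wrap1=155.25_deg

open belt: β = asin((r2−r1)/C) = asin(6/28) = 12.3736°
wrap1 = π − 2β = 155.2527°
wrap2 = π + 2β = 204.7473°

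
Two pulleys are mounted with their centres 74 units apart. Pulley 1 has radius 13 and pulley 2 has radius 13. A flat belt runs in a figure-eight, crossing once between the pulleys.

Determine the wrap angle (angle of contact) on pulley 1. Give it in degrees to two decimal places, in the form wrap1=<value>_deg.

wrap1=221.14_deg

crossed belt: β = asin((r1+r2)/C) = asin(26/74) = 20.5700°
wrap1 = wrap2 = π + 2β = 221.1400°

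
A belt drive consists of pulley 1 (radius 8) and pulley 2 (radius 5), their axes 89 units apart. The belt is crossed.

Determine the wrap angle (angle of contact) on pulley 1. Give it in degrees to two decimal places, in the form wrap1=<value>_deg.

crossed belt: β = asin((r1+r2)/C) = asin(13/89) = 8.3991°
wrap1 = wrap2 = π + 2β = 196.7982°

wrap1=196.80_deg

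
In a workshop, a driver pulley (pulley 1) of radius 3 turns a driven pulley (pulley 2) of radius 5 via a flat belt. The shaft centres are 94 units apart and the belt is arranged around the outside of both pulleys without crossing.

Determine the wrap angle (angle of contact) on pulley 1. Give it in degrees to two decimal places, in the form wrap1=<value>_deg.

open belt: β = asin((r2−r1)/C) = asin(2/94) = 1.2192°
wrap1 = π − 2β = 177.5617°
wrap2 = π + 2β = 182.4383°

wrap1=177.56_deg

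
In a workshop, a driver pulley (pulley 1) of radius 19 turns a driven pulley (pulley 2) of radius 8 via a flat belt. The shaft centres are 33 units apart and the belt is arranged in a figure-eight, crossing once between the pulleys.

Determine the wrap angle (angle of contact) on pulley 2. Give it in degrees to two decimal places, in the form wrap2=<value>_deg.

crossed belt: β = asin((r1+r2)/C) = asin(27/33) = 54.9032°
wrap1 = wrap2 = π + 2β = 289.8064°

wrap2=289.81_deg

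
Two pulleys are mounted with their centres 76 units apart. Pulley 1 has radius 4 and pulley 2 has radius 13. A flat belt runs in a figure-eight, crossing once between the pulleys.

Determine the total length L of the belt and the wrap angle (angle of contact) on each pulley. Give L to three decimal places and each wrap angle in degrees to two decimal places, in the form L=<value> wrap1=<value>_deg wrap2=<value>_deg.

L=209.226 wrap1=205.85_deg wrap2=205.85_deg

crossed belt: β = asin((r1+r2)/C) = asin(17/76) = 12.9255°
wrap1 = wrap2 = π + 2β = 205.8510°
tangent length = C·cosβ = 74.0743
L = (r1+r2)·wrap + 2·C·cosβ = 17·3.5928 + 2·74.0743 = 209.2258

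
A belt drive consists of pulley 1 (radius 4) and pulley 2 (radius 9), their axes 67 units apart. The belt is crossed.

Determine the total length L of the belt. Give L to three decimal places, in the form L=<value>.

L=177.371

crossed belt: β = asin((r1+r2)/C) = asin(13/67) = 11.1881°
wrap1 = wrap2 = π + 2β = 202.3761°
tangent length = C·cosβ = 65.7267
L = (r1+r2)·wrap + 2·C·cosβ = 13·3.5321 + 2·65.7267 = 177.3711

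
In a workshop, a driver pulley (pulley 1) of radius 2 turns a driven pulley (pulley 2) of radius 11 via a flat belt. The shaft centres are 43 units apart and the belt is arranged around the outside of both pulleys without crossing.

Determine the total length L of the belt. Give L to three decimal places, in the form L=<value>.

open belt: β = asin((r2−r1)/C) = asin(9/43) = 12.0815°
wrap1 = π − 2β = 155.8371°
wrap2 = π + 2β = 204.1629°
tangent length = C·cosβ = 42.0476
L = r1·wrap1 + r2·wrap2 + 2·C·cosβ = 2·2.7199 + 11·3.5633 + 2·42.0476 = 128.7314

L=128.731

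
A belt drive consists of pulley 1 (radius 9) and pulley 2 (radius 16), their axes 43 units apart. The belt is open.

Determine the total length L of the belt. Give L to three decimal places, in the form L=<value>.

L=165.682

open belt: β = asin((r2−r1)/C) = asin(7/43) = 9.3689°
wrap1 = π − 2β = 161.2622°
wrap2 = π + 2β = 198.7378°
tangent length = C·cosβ = 42.4264
L = r1·wrap1 + r2·wrap2 + 2·C·cosβ = 9·2.8146 + 16·3.4686 + 2·42.4264 = 165.6819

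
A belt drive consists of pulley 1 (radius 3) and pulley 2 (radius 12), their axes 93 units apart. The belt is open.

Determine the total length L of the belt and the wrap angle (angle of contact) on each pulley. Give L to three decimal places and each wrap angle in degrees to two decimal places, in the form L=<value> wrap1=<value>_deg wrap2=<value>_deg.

L=233.996 wrap1=168.89_deg wrap2=191.11_deg

open belt: β = asin((r2−r1)/C) = asin(9/93) = 5.5534°
wrap1 = π − 2β = 168.8931°
wrap2 = π + 2β = 191.1069°
tangent length = C·cosβ = 92.5635
L = r1·wrap1 + r2·wrap2 + 2·C·cosβ = 3·2.9477 + 12·3.3354 + 2·92.5635 = 233.9955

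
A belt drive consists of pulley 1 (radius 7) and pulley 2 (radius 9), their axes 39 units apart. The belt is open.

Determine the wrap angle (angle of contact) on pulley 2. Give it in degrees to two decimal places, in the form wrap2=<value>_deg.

open belt: β = asin((r2−r1)/C) = asin(2/39) = 2.9395°
wrap1 = π − 2β = 174.1209°
wrap2 = π + 2β = 185.8791°

wrap2=185.88_deg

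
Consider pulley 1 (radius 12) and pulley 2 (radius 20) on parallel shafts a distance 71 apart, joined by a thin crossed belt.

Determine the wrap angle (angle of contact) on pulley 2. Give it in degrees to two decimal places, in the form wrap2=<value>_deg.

wrap2=233.58_deg

crossed belt: β = asin((r1+r2)/C) = asin(32/71) = 26.7889°
wrap1 = wrap2 = π + 2β = 233.5778°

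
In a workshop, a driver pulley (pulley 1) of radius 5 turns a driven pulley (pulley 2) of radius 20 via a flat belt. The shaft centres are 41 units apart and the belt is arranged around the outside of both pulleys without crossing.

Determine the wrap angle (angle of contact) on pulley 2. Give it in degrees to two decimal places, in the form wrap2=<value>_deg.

wrap2=222.92_deg

open belt: β = asin((r2−r1)/C) = asin(15/41) = 21.4601°
wrap1 = π − 2β = 137.0797°
wrap2 = π + 2β = 222.9203°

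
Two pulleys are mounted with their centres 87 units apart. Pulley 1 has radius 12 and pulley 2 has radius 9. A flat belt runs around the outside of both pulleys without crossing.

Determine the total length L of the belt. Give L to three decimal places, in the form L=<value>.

open belt: β = asin((r2−r1)/C) = asin(-3/87) = -1.9761°
wrap1 = π − 2β = 183.9522°
wrap2 = π + 2β = 176.0478°
tangent length = C·cosβ = 86.9483
L = r1·wrap1 + r2·wrap2 + 2·C·cosβ = 12·3.2106 + 9·3.0726 + 2·86.9483 = 240.0769

L=240.077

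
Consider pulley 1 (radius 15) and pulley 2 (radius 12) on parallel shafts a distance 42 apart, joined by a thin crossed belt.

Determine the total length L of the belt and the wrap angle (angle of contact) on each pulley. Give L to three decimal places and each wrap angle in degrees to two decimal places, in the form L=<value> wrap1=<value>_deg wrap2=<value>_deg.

L=186.870 wrap1=260.01_deg wrap2=260.01_deg

crossed belt: β = asin((r1+r2)/C) = asin(27/42) = 40.0052°
wrap1 = wrap2 = π + 2β = 260.0104°
tangent length = C·cosβ = 32.1714
L = (r1+r2)·wrap + 2·C·cosβ = 27·4.5380 + 2·32.1714 = 186.8698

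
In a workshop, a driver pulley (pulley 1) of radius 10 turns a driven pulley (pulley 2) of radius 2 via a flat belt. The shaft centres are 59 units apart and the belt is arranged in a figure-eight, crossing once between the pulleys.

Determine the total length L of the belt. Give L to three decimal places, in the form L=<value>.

crossed belt: β = asin((r1+r2)/C) = asin(12/59) = 11.7353°
wrap1 = wrap2 = π + 2β = 203.4705°
tangent length = C·cosβ = 57.7668
L = (r1+r2)·wrap + 2·C·cosβ = 12·3.5512 + 2·57.7668 = 158.1483

L=158.148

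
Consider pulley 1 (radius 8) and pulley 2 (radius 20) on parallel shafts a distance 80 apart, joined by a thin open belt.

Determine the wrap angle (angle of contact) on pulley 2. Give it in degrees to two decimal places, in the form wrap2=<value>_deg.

open belt: β = asin((r2−r1)/C) = asin(12/80) = 8.6269°
wrap1 = π − 2β = 162.7461°
wrap2 = π + 2β = 197.2539°

wrap2=197.25_deg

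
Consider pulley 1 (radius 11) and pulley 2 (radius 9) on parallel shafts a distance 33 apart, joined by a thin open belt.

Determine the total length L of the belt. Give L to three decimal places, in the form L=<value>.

L=128.953

open belt: β = asin((r2−r1)/C) = asin(-2/33) = -3.4746°
wrap1 = π − 2β = 186.9492°
wrap2 = π + 2β = 173.0508°
tangent length = C·cosβ = 32.9393
L = r1·wrap1 + r2·wrap2 + 2·C·cosβ = 11·3.2629 + 9·3.0203 + 2·32.9393 = 128.9531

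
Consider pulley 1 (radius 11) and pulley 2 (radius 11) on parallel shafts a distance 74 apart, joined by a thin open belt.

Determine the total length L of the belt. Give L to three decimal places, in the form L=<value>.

open belt: β = asin((r2−r1)/C) = asin(0/74) = 0.0000°
wrap1 = π − 2β = 180.0000°
wrap2 = π + 2β = 180.0000°
tangent length = C·cosβ = 74.0000
L = r1·wrap1 + r2·wrap2 + 2·C·cosβ = 11·3.1416 + 11·3.1416 + 2·74.0000 = 217.1150

L=217.115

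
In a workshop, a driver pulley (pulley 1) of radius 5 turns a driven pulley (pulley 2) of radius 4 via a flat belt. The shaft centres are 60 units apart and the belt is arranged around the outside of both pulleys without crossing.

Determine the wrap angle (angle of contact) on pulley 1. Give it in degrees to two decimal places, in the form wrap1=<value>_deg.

open belt: β = asin((r2−r1)/C) = asin(-1/60) = -0.9550°
wrap1 = π − 2β = 181.9099°
wrap2 = π + 2β = 178.0901°

wrap1=181.91_deg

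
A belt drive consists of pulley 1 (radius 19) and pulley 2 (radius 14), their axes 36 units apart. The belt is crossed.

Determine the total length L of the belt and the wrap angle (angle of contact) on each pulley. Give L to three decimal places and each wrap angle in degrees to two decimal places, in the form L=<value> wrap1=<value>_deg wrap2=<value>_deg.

L=208.985 wrap1=312.89_deg wrap2=312.89_deg

crossed belt: β = asin((r1+r2)/C) = asin(33/36) = 66.4435°
wrap1 = wrap2 = π + 2β = 312.8871°
tangent length = C·cosβ = 14.3875
L = (r1+r2)·wrap + 2·C·cosβ = 33·5.4609 + 2·14.3875 = 208.9850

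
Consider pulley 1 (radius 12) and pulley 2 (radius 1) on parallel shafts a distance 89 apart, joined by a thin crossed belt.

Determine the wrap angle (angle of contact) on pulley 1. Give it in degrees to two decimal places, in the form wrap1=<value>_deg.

crossed belt: β = asin((r1+r2)/C) = asin(13/89) = 8.3991°
wrap1 = wrap2 = π + 2β = 196.7982°

wrap1=196.80_deg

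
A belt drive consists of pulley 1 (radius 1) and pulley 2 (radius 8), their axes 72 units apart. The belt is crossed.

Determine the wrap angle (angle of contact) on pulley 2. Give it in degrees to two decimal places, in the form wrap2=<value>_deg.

wrap2=194.36_deg

crossed belt: β = asin((r1+r2)/C) = asin(9/72) = 7.1808°
wrap1 = wrap2 = π + 2β = 194.3615°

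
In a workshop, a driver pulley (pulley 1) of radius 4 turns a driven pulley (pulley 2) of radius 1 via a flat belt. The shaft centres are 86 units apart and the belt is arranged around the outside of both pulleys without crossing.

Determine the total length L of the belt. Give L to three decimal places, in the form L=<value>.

open belt: β = asin((r2−r1)/C) = asin(-3/86) = -1.9991°
wrap1 = π − 2β = 183.9982°
wrap2 = π + 2β = 176.0018°
tangent length = C·cosβ = 85.9477
L = r1·wrap1 + r2·wrap2 + 2·C·cosβ = 4·3.2114 + 1·3.0718 + 2·85.9477 = 187.8126

L=187.813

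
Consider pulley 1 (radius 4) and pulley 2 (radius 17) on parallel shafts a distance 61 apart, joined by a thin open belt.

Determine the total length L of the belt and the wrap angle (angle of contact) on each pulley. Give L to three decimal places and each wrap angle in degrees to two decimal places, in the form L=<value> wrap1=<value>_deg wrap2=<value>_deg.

L=190.755 wrap1=155.39_deg wrap2=204.61_deg

open belt: β = asin((r2−r1)/C) = asin(13/61) = 12.3049°
wrap1 = π − 2β = 155.3901°
wrap2 = π + 2β = 204.6099°
tangent length = C·cosβ = 59.5987
L = r1·wrap1 + r2·wrap2 + 2·C·cosβ = 4·2.7121 + 17·3.5711 + 2·59.5987 = 190.7546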